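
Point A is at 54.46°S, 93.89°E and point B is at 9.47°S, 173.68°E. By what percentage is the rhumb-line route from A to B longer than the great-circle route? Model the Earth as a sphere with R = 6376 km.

Great circle: σ = 1.3331 rad → d_gc = Rσ = 8499.5 km
Rhumb: Δφ = +0.7852, Δλ = +1.3926, Δψ = +0.9719, q = Δφ/Δψ = 0.8079 → d_rh = R√(Δφ²+q²Δλ²) = 8748.2 km
Excess = (8748.2 − 8499.5) / 8499.5 = 248.7 / 8499.5 = 2.93% ≈ 2.9%

2.9%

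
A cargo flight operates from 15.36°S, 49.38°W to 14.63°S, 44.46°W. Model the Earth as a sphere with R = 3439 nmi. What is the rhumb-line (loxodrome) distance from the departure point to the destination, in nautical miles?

289 nmi

Δψ = ln[tan(π/4+φ₂/2)/tan(π/4+φ₁/2)] = +0.0132;  Δφ = +0.0127 rad,  Δλ = +0.0859 rad
q = Δφ/Δψ = 0.9659
d = R·√(Δφ² + q²Δλ²) = 3439·0.08392 = 289 nmi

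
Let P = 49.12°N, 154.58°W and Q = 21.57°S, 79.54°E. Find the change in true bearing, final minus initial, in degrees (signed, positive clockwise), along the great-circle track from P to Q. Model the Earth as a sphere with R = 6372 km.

-59.5°

Initial bearing θ₁ = atan2(sin Δλ cos φ₂, cos φ₁ sin φ₂ − sin φ₁ cos φ₂ cos Δλ) = 282.82°
Final bearing θ₂ = (initial bearing from the destination back to the start) + 180° = 223.33°
Δθ = θ₂ − θ₁ = -59.5°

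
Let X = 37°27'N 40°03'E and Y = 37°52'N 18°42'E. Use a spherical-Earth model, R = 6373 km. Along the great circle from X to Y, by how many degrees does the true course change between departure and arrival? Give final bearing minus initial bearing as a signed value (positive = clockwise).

-13.1°

Initial bearing θ₁ = atan2(sin Δλ cos φ₂, cos φ₁ sin φ₂ − sin φ₁ cos φ₂ cos Δλ) = 277.97°
Final bearing θ₂ = (initial bearing from the destination back to the start) + 180° = 264.83°
Δθ = θ₂ − θ₁ = -13.1°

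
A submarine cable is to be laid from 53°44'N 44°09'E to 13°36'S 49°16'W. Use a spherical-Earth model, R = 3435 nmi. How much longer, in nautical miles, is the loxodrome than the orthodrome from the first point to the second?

Great circle: cos σ = sin φ₁ sin φ₂ + cos φ₁ cos φ₂ cos Δλ,  σ = 1.7966 rad → d_gc = 6171.2 nmi
Rhumb line: Δψ = -1.3559, q = Δφ/Δψ = 0.8667, d_rh = R√(Δφ²+q²Δλ²) = 6313.3 nmi
Excess = 6313.3 − 6171.2 = 142.1 ≈ 142 nmi

142 nmi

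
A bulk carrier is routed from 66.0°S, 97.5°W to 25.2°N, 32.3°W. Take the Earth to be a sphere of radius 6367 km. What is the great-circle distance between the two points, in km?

Haversine: a = sin²(Δφ/2)+cos φ₁ cos φ₂ sin²(Δλ/2) = 0.61730;  σ = 2·atan2(√a,√(1−a))
σ = 103.568° → d = Rσ = 6367·1.80760 = 11509 km

11509 km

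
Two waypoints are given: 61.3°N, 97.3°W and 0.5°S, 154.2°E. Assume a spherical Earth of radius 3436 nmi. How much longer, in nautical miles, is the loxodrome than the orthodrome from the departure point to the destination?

367 nmi

Great circle: cos σ = sin φ₁ sin φ₂ + cos φ₁ cos φ₂ cos Δλ,  σ = 1.7315 rad → d_gc = 5949.5 nmi
Rhumb line: Δψ = -1.3720, q = Δφ/Δψ = 0.7862, d_rh = R√(Δφ²+q²Δλ²) = 6316.8 nmi
Excess = 6316.8 − 5949.5 = 367.3 ≈ 367 nmi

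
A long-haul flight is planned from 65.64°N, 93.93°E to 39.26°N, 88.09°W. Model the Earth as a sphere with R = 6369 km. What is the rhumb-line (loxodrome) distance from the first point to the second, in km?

Δψ = ln[tan(π/4+φ₂/2)/tan(π/4+φ₁/2)] = -0.7871;  Δφ = -0.4604 rad,  Δλ = +3.1063 rad
q = Δφ/Δψ = 0.5850
d = R·√(Δφ² + q²Δλ²) = 6369·1.87456 = 11939 km

11939 km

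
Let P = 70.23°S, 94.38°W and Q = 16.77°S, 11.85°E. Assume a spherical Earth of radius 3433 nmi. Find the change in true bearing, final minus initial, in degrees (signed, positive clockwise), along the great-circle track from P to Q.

At departure: θ₁ = atan2(sin Δλ cos φ₂, cos φ₁ sin φ₂ − sin φ₁ cos φ₂ cos Δλ) = 110.81°
At arrival: θ₂ = atan2(sin Δλ cos φ₁, −cos φ₂ sin φ₁ + sin φ₂ cos φ₁ cos Δλ) = 19.28°
Δθ = θ₂ − θ₁ = -91.5°

-91.5°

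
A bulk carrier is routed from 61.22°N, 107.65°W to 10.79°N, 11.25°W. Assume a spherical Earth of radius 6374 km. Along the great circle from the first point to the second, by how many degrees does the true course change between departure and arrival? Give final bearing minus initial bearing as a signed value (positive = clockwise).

Initial bearing θ₁ = atan2(sin Δλ cos φ₂, cos φ₁ sin φ₂ − sin φ₁ cos φ₂ cos Δλ) = 79.21°
Final bearing θ₂ = (initial bearing from the destination back to the start) + 180° = 151.22°
Δθ = θ₂ − θ₁ = +72.0°

+72.0°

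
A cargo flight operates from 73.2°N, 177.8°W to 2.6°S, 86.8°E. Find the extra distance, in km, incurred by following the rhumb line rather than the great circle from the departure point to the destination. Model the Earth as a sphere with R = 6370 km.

606 km

Great circle: cos σ = sin φ₁ sin φ₂ + cos φ₁ cos φ₂ cos Δλ,  σ = 1.6415 rad → d_gc = 10456.1 km
Rhumb line: Δψ = -1.9582, q = Δφ/Δψ = 0.6756, d_rh = R√(Δφ²+q²Δλ²) = 11061.9 km
Excess = 11061.9 − 10456.1 = 605.8 ≈ 606 km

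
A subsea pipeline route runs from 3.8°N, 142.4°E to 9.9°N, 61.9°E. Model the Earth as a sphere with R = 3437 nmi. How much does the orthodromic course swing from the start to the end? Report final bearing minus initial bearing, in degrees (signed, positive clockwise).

At departure: θ₁ = atan2(sin Δλ cos φ₂, cos φ₁ sin φ₂ − sin φ₁ cos φ₂ cos Δλ) = 279.40°
At arrival: θ₂ = atan2(sin Δλ cos φ₁, −cos φ₂ sin φ₁ + sin φ₂ cos φ₁ cos Δλ) = 267.85°
Δθ = θ₂ − θ₁ = -11.5°

-11.5°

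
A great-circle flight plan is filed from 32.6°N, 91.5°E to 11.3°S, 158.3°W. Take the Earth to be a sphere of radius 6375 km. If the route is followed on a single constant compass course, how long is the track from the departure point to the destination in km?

Rhumb course C = atan2(Δλ, Δψ) with Δψ = ln[tan(π/4+φ₂/2)/tan(π/4+φ₁/2)] = -0.8009, Δλ = +1.9234 → C = 112.61°
d = R·|Δφ| / |cos C| = 6375·0.76620 / 0.38443 = 12706 km

12706 km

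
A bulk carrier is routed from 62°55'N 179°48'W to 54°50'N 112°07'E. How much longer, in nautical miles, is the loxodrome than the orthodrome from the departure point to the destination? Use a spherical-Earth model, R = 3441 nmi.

95 nmi

Great circle: cos σ = sin φ₁ sin φ₂ + cos φ₁ cos φ₂ cos Δλ,  σ = 0.5993 rad → d_gc = 2062.3 nmi
Rhumb line: Δψ = -0.2744, q = Δφ/Δψ = 0.5141, d_rh = R√(Δφ²+q²Δλ²) = 2157.5 nmi
Excess = 2157.5 − 2062.3 = 95.2 ≈ 95 nmi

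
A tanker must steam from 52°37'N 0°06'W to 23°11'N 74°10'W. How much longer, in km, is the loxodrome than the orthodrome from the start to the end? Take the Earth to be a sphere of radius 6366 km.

Great circle: cos σ = sin φ₁ sin φ₂ + cos φ₁ cos φ₂ cos Δλ,  σ = 1.0860 rad → d_gc = 6913.5 km
Rhumb line: Δψ = -0.6676, q = Δφ/Δψ = 0.7695, d_rh = R√(Δφ²+q²Δλ²) = 7126.8 km
Excess = 7126.8 − 6913.5 = 213.3 ≈ 213 km

213 km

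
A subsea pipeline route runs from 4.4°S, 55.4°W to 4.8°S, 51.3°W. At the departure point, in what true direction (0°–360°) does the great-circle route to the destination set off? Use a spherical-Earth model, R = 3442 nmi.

95.8°

N = sin Δλ·cos φ₂ = +0.0712;  D = cos φ₁ sin φ₂ − sin φ₁ cos φ₂ cos Δλ = -0.0072
initial course = atan2(N, D) = 95.75°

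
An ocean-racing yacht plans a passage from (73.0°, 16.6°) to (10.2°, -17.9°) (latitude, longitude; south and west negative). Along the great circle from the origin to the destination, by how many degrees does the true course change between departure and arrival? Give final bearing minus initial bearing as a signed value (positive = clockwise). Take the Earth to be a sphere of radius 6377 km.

At departure: θ₁ = atan2(sin Δλ cos φ₂, cos φ₁ sin φ₂ − sin φ₁ cos φ₂ cos Δλ) = 217.60°
At arrival: θ₂ = atan2(sin Δλ cos φ₁, −cos φ₂ sin φ₁ + sin φ₂ cos φ₁ cos Δλ) = 190.44°
Δθ = θ₂ − θ₁ = -27.2°

-27.2°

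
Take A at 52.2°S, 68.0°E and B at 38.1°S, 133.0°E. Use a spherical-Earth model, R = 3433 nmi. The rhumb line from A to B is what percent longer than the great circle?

3.0%

Great circle: σ = 0.8074 rad → d_gc = Rσ = 2771.75 nmi
Rhumb: Δφ = +0.2461, Δλ = +1.1345, Δψ = +0.3516, q = Δφ/Δψ = 0.6998 → d_rh = R√(Δφ²+q²Δλ²) = 2853.54 nmi
Excess = (2853.54 − 2771.75) / 2771.75 = 81.79 / 2771.75 = 2.951% ≈ 3.0%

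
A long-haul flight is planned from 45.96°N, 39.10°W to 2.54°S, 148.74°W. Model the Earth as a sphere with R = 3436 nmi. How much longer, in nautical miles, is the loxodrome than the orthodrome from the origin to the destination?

Great circle: cos σ = sin φ₁ sin φ₂ + cos φ₁ cos φ₂ cos Δλ,  σ = 1.8393 rad → d_gc = 6319.8 nmi
Rhumb line: Δψ = -0.9496, q = Δφ/Δψ = 0.8914, d_rh = R√(Δφ²+q²Δλ²) = 6543.0 nmi
Excess = 6543.0 − 6319.8 = 223.2 ≈ 223 nmi

223 nmi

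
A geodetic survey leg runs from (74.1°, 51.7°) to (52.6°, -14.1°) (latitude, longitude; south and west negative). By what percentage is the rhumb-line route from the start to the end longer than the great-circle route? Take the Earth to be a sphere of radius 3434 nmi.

Great circle: σ = 0.5877 rad → d_gc = Rσ = 2018.1 nmi
Rhumb: Δφ = -0.3752, Δλ = -1.1484, Δψ = -0.8853, q = Δφ/Δψ = 0.4239 → d_rh = R√(Δφ²+q²Δλ²) = 2110.6 nmi
Excess = (2110.6 − 2018.1) / 2018.1 = 92.5 / 2018.1 = 4.58% ≈ 4.6%

4.6%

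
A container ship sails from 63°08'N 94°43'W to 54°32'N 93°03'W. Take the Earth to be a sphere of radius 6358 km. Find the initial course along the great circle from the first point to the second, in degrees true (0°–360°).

173.6°

N = sin Δλ·cos φ₂ = +0.0169;  D = cos φ₁ sin φ₂ − sin φ₁ cos φ₂ cos Δλ = -0.1493
initial course = atan2(N, D) = 173.55°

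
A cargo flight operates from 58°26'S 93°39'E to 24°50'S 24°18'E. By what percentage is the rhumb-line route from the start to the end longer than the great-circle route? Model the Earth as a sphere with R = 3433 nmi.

3.1%

Great circle: σ = 1.0176 rad → d_gc = Rσ = 3493.5 nmi
Rhumb: Δφ = +0.5864, Δλ = -1.2104, Δψ = +0.8159, q = Δφ/Δψ = 0.7188 → d_rh = R√(Δφ²+q²Δλ²) = 3601.9 nmi
Excess = (3601.9 − 3493.5) / 3493.5 = 108.4 / 3493.5 = 3.10% ≈ 3.1%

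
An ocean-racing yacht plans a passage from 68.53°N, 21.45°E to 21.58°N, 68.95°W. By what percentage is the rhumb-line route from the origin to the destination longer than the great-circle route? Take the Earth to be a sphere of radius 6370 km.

Great circle: σ = 1.2240 rad → d_gc = Rσ = 7796.8 km
Rhumb: Δφ = -0.8194, Δλ = -1.5778, Δψ = -1.2770, q = Δφ/Δψ = 0.6417 → d_rh = R√(Δφ²+q²Δλ²) = 8296.7 km
Excess = (8296.7 − 7796.8) / 7796.8 = 499.9 / 7796.8 = 6.41% ≈ 6.4%

6.4%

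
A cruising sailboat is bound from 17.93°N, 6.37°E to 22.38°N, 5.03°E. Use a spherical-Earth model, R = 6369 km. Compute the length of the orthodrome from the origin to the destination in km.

cos σ = sin φ₁ sin φ₂ + cos φ₁ cos φ₂ cos Δλ
      = sin(17.93°)sin(22.38°) + cos(17.93°)cos(22.38°)cos(-1.34°) = 0.9967
σ = 4.624° → d = Rσ = 6369·0.08071 = 514 km

514 km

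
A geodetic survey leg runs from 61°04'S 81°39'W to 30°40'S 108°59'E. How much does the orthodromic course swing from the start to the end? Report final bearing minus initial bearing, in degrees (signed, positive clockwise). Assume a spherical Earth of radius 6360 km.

At departure: θ₁ = atan2(sin Δλ cos φ₂, cos φ₁ sin φ₂ − sin φ₁ cos φ₂ cos Δλ) = 189.14°
At arrival: θ₂ = atan2(sin Δλ cos φ₁, −cos φ₂ sin φ₁ + sin φ₂ cos φ₁ cos Δλ) = 354.87°
Δθ = θ₂ − θ₁ = +165.7°

+165.7°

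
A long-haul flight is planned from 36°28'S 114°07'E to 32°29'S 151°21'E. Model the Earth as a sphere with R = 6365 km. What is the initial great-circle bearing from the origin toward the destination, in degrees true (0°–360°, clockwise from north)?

93.7°

N = sin Δλ·cos φ₂ = +0.5104;  D = cos φ₁ sin φ₂ − sin φ₁ cos φ₂ cos Δλ = -0.0327
initial course = atan2(N, D) = 93.67°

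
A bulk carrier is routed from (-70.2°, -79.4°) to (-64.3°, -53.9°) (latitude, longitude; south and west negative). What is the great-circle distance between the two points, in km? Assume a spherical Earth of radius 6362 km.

Haversine: a = sin²(Δφ/2)+cos φ₁ cos φ₂ sin²(Δλ/2) = 0.00980;  σ = 2·atan2(√a,√(1−a))
σ = 11.365° → d = Rσ = 6362·0.19835 = 1262 km

1262 km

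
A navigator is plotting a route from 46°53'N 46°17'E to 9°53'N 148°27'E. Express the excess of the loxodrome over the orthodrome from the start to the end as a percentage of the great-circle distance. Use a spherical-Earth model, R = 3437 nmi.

4.3%

Great circle: σ = 1.5874 rad → d_gc = Rσ = 5455.9 nmi
Rhumb: Δφ = -0.6458, Δλ = +1.7831, Δψ = -0.7553, q = Δφ/Δψ = 0.8550 → d_rh = R√(Δφ²+q²Δλ²) = 5690.7 nmi
Excess = (5690.7 − 5455.9) / 5455.9 = 234.8 / 5455.9 = 4.30% ≈ 4.3%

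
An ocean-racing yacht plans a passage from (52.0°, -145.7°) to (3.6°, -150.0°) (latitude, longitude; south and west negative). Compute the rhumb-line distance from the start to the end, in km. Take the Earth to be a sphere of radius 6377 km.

5402 km

Rhumb course C = atan2(Δλ, Δψ) with Δψ = ln[tan(π/4+φ₂/2)/tan(π/4+φ₁/2)] = -1.0033, Δλ = -0.0750 → C = 184.28°
d = R·|Δφ| / |cos C| = 6377·0.84474 / 0.99721 = 5402 km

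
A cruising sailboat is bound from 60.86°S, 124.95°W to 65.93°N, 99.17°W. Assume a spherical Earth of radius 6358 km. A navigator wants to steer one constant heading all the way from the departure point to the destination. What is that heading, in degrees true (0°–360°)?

Meridional parts: M(φ₁)=-1.3474, M(φ₂)=+1.5455 → ΔM = +2.8929;  Δλ = +0.4499 rad
tan C = Δλ / ΔM = +0.1555 → C = 8.84°

8.8°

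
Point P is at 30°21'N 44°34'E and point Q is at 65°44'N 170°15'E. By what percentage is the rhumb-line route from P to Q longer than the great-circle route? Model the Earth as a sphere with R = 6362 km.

Great circle: σ = 1.3142 rad → d_gc = Rσ = 8361.1 km
Rhumb: Δφ = +0.6176, Δλ = +2.1936, Δψ = +0.9808, q = Δφ/Δψ = 0.6297 → d_rh = R√(Δφ²+q²Δλ²) = 9625.5 km
Excess = (9625.5 − 8361.1) / 8361.1 = 1264.4 / 8361.1 = 15.12% ≈ 15.1%

15.1%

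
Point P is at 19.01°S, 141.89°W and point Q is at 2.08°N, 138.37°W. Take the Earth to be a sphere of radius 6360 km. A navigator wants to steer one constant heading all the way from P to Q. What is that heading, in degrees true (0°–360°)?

Meridional parts: M(φ₁)=-0.3380, M(φ₂)=+0.0363 → ΔM = +0.3744;  Δλ = +0.0614 rad
tan C = Δλ / ΔM = +0.1641 → C = 9.32°

9.3°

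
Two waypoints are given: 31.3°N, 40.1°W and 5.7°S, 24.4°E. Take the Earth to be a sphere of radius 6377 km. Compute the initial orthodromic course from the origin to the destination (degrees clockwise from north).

θ = atan2( sin Δλ·cos φ₂ ,  cos φ₁ sin φ₂ − sin φ₁ cos φ₂ cos Δλ )
  = atan2(+0.8981, -0.3074) = 108.90°

108.9°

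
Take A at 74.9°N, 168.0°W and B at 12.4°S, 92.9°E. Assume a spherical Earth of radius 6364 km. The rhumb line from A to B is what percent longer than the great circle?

5.7%

Great circle: σ = 1.8210 rad → d_gc = Rσ = 11588.6 km
Rhumb: Δφ = -1.5237, Δλ = -1.7296, Δψ = -2.2390, q = Δφ/Δψ = 0.6805 → d_rh = R√(Δφ²+q²Δλ²) = 12252.9 km
Excess = (12252.9 − 11588.6) / 11588.6 = 664.3 / 11588.6 = 5.73% ≈ 5.7%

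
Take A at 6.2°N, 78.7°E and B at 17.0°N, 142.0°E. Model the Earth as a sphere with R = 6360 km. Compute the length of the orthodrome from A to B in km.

cos σ = sin φ₁ sin φ₂ + cos φ₁ cos φ₂ cos Δλ
      = sin(6.20°)sin(17.00°) + cos(6.20°)cos(17.00°)cos(63.30°) = 0.4587
σ = 62.694° → d = Rσ = 6360·1.09421 = 6959 km

6959 km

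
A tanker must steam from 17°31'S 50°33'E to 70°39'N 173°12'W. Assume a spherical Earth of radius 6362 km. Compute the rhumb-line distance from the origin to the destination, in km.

14871 km

Δψ = ln[tan(π/4+φ₂/2)/tan(π/4+φ₁/2)] = +2.0797;  Δφ = +1.5388 rad,  Δλ = +2.3780 rad
q = Δφ/Δψ = 0.7399
d = R·√(Δφ² + q²Δλ²) = 6362·2.33747 = 14871 km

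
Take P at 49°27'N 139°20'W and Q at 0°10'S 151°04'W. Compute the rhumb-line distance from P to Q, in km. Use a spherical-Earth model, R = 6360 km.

Rhumb course C = atan2(Δλ, Δψ) with Δψ = ln[tan(π/4+φ₂/2)/tan(π/4+φ₁/2)] = -0.9987, Δλ = -0.2048 → C = 191.59°
d = R·|Δφ| / |cos C| = 6360·0.86597 / 0.97962 = 5622 km

5622 km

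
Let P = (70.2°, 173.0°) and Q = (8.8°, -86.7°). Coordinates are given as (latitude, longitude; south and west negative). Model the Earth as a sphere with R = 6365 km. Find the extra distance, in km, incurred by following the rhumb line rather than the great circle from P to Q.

Great circle: cos σ = sin φ₁ sin φ₂ + cos φ₁ cos φ₂ cos Δλ,  σ = 1.4866 rad → d_gc = 9462.3 km
Rhumb line: Δψ = -1.5915, q = Δφ/Δψ = 0.6734, d_rh = R√(Δφ²+q²Δλ²) = 10139.9 km
Excess = 10139.9 − 9462.3 = 677.6 ≈ 678 km

678 km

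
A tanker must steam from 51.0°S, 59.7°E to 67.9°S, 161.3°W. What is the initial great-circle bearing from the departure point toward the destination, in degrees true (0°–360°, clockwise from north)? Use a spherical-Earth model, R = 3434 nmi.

θ = atan2( sin Δλ·cos φ₂ ,  cos φ₁ sin φ₂ − sin φ₁ cos φ₂ cos Δλ )
  = atan2(+0.2468, -0.8037) = 162.93°

162.9°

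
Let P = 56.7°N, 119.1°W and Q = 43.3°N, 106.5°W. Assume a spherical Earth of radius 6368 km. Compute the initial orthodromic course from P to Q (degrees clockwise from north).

θ = atan2( sin Δλ·cos φ₂ ,  cos φ₁ sin φ₂ − sin φ₁ cos φ₂ cos Δλ )
  = atan2(+0.1588, -0.2171) = 143.82°

143.8°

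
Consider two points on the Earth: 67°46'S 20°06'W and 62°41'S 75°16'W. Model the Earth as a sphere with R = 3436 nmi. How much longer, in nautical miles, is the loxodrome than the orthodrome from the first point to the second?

45 nmi

Great circle: cos σ = sin φ₁ sin φ₂ + cos φ₁ cos φ₂ cos Δλ,  σ = 0.3986 rad → d_gc = 1369.6 nmi
Rhumb line: Δψ = +0.2124, q = Δφ/Δψ = 0.4176, d_rh = R√(Δφ²+q²Δλ²) = 1414.9 nmi
Excess = 1414.9 − 1369.6 = 45.3 ≈ 45 nmi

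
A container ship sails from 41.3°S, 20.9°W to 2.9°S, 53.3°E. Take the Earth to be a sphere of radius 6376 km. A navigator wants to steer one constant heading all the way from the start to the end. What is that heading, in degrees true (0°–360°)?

Δψ = ln[tan(π/4+φ₂/2)/tan(π/4+φ₁/2)] = +0.7422
Δλ = +1.2950 rad (taken the short way round)
course = atan2(Δλ, Δψ) = 60.18°

60.2°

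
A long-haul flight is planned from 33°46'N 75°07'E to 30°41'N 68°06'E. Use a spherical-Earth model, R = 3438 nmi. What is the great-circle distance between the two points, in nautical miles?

401 nmi

Haversine: a = sin²(Δφ/2)+cos φ₁ cos φ₂ sin²(Δλ/2) = 0.00340;  σ = 2·atan2(√a,√(1−a))
σ = 6.687° → d = Rσ = 3438·0.11670 = 401 nmi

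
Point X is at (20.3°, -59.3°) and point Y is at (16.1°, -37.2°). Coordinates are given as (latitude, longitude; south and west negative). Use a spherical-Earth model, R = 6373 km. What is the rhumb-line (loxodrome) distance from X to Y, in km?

2381 km

Rhumb course C = atan2(Δλ, Δψ) with Δψ = ln[tan(π/4+φ₂/2)/tan(π/4+φ₁/2)] = -0.0772, Δλ = +0.3857 → C = 101.32°
d = R·|Δφ| / |cos C| = 6373·0.07330 / 0.19622 = 2381 km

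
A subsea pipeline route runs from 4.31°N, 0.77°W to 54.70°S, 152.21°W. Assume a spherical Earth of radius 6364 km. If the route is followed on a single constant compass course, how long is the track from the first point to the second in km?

15635 km

Δψ = ln[tan(π/4+φ₂/2)/tan(π/4+φ₁/2)] = -1.2204;  Δφ = -1.0299 rad,  Δλ = -2.6431 rad
q = Δφ/Δψ = 0.8439
d = R·√(Δφ² + q²Δλ²) = 6364·2.45682 = 15635 km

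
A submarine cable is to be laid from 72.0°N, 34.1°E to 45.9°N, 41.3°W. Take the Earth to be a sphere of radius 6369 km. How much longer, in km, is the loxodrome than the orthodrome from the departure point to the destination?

Great circle: cos σ = sin φ₁ sin φ₂ + cos φ₁ cos φ₂ cos Δλ,  σ = 0.7419 rad → d_gc = 4725.2 km
Rhumb line: Δψ = -0.9390, q = Δφ/Δψ = 0.4851, d_rh = R√(Δφ²+q²Δλ²) = 4995.1 km
Excess = 4995.1 − 4725.2 = 269.9 ≈ 270 km

270 km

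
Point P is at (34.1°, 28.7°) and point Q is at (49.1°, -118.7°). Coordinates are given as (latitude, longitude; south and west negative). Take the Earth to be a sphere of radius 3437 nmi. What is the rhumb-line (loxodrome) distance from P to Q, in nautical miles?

Δψ = ln[tan(π/4+φ₂/2)/tan(π/4+φ₁/2)] = +0.3527;  Δφ = +0.2618 rad,  Δλ = -2.5726 rad
q = Δφ/Δψ = 0.7423
d = R·√(Δφ² + q²Δλ²) = 3437·1.92741 = 6625 nmi

6625 nmi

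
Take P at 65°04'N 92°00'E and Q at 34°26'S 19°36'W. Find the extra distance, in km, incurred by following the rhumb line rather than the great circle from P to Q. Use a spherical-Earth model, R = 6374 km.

491 km

Great circle: cos σ = sin φ₁ sin φ₂ + cos φ₁ cos φ₂ cos Δλ,  σ = 2.2663 rad → d_gc = 14445.2 km
Rhumb line: Δψ = -2.1500, q = Δφ/Δψ = 0.8077, d_rh = R√(Δφ²+q²Δλ²) = 14936.0 km
Excess = 14936.0 − 14445.2 = 490.8 ≈ 491 km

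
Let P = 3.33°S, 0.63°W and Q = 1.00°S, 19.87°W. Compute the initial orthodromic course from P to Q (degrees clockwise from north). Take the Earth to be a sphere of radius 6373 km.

θ = atan2( sin Δλ·cos φ₂ ,  cos φ₁ sin φ₂ − sin φ₁ cos φ₂ cos Δλ )
  = atan2(-0.3295, +0.0374) = 276.48°

276.5°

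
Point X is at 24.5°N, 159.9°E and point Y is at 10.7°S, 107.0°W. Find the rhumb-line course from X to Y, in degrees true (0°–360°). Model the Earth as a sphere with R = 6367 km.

111.2°

Meridional parts: M(φ₁)=+0.4413, M(φ₂)=-0.1878 → ΔM = -0.6291;  Δλ = +1.6249 rad
tan C = Δλ / ΔM = -2.5829 → C = 111.16°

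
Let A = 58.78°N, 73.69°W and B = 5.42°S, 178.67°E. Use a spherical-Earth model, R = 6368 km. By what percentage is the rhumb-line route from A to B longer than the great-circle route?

Great circle: σ = 1.8102 rad → d_gc = Rσ = 11527.5 km
Rhumb: Δφ = -1.1205, Δλ = -1.8787, Δψ = -1.3699, q = Δφ/Δψ = 0.8180 → d_rh = R√(Δφ²+q²Δλ²) = 12110.8 km
Excess = (12110.8 − 11527.5) / 11527.5 = 583.3 / 11527.5 = 5.06% ≈ 5.1%

5.1%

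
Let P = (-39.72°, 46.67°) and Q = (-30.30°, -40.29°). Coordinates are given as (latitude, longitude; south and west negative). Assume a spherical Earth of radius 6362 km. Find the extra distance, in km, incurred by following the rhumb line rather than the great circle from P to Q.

293 km

Great circle: cos σ = sin φ₁ sin φ₂ + cos φ₁ cos φ₂ cos Δλ,  σ = 1.2051 rad → d_gc = 7666.6 km
Rhumb line: Δψ = +0.2012, q = Δφ/Δψ = 0.8172, d_rh = R√(Δφ²+q²Δλ²) = 7960.0 km
Excess = 7960.0 − 7666.6 = 293.4 ≈ 293 km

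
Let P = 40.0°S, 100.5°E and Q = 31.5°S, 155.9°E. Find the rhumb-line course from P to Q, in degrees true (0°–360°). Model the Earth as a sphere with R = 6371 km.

Δψ = ln[tan(π/4+φ₂/2)/tan(π/4+φ₁/2)] = +0.1831
Δλ = +0.9669 rad (taken the short way round)
course = atan2(Δλ, Δψ) = 79.27°

79.3°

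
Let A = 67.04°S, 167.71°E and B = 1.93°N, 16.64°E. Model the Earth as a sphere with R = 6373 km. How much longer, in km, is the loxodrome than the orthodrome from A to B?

2162 km

Great circle: cos σ = sin φ₁ sin φ₂ + cos φ₁ cos φ₂ cos Δλ,  σ = 1.9522 rad → d_gc = 12441.4 km
Rhumb line: Δψ = +1.6278, q = Δφ/Δψ = 0.7395, d_rh = R√(Δφ²+q²Δλ²) = 14603.4 km
Excess = 14603.4 − 12441.4 = 2162.0 ≈ 2162 km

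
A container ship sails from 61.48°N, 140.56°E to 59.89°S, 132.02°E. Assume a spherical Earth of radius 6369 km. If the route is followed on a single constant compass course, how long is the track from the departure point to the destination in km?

Rhumb course C = atan2(Δλ, Δψ) with Δψ = ln[tan(π/4+φ₂/2)/tan(π/4+φ₁/2)] = -2.6829, Δλ = -0.1491 → C = 183.18°
d = R·|Δφ| / |cos C| = 6369·2.11831 / 0.99846 = 13512 km

13512 km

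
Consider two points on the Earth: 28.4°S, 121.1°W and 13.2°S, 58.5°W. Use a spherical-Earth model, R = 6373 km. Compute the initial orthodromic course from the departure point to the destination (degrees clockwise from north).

89.2°

θ = atan2( sin Δλ·cos φ₂ ,  cos φ₁ sin φ₂ − sin φ₁ cos φ₂ cos Δλ )
  = atan2(+0.8644, +0.0122) = 89.19°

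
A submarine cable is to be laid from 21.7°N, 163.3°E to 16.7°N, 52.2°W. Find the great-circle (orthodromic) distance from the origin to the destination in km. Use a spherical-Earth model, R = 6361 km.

14232 km

cos σ = sin φ₁ sin φ₂ + cos φ₁ cos φ₂ cos Δλ
      = sin(21.70°)sin(16.70°) + cos(21.70°)cos(16.70°)cos(144.50°) = -0.6183
σ = 128.190° → d = Rσ = 6361·2.23733 = 14232 km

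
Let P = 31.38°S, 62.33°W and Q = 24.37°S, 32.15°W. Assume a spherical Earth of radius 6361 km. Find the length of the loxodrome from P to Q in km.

Δψ = ln[tan(π/4+φ₂/2)/tan(π/4+φ₁/2)] = +0.1385;  Δφ = +0.1223 rad,  Δλ = +0.5267 rad
q = Δφ/Δψ = 0.8831
d = R·√(Δφ² + q²Δλ²) = 6361·0.48099 = 3060 km

3060 km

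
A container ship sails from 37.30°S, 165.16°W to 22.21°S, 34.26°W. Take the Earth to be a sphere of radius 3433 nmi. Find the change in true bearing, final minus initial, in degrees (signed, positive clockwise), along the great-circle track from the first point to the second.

-95.2°

At departure: θ₁ = atan2(sin Δλ cos φ₂, cos φ₁ sin φ₂ − sin φ₁ cos φ₂ cos Δλ) = 133.67°
At arrival: θ₂ = atan2(sin Δλ cos φ₁, −cos φ₂ sin φ₁ + sin φ₂ cos φ₁ cos Δλ) = 38.43°
Δθ = θ₂ − θ₁ = -95.2°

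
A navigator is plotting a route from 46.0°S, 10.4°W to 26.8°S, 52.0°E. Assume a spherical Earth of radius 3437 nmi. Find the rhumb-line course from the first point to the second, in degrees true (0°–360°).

68.9°

Δψ = ln[tan(π/4+φ₂/2)/tan(π/4+φ₁/2)] = +0.4205
Δλ = +1.0891 rad (taken the short way round)
course = atan2(Δλ, Δψ) = 68.89°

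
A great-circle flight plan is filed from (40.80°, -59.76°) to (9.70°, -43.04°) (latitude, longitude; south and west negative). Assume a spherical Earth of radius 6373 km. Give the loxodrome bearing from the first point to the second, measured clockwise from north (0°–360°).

Meridional parts: M(φ₁)=+0.7812, M(φ₂)=+0.1701 → ΔM = -0.6111;  Δλ = +0.2918 rad
tan C = Δλ / ΔM = -0.4775 → C = 154.48°

154.5°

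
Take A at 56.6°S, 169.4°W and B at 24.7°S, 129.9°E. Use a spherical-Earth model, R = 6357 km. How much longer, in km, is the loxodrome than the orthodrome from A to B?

133 km

Great circle: cos σ = sin φ₁ sin φ₂ + cos φ₁ cos φ₂ cos Δλ,  σ = 0.9353 rad → d_gc = 5945.5 km
Rhumb line: Δψ = +0.7588, q = Δφ/Δψ = 0.7337, d_rh = R√(Δφ²+q²Δλ²) = 6078.2 km
Excess = 6078.2 − 5945.5 = 132.7 ≈ 133 km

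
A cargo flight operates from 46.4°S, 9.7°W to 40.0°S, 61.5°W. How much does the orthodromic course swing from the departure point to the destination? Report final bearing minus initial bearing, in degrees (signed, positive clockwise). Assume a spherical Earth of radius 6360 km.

+36.8°

At departure: θ₁ = atan2(sin Δλ cos φ₂, cos φ₁ sin φ₂ − sin φ₁ cos φ₂ cos Δλ) = 260.55°
At arrival: θ₂ = atan2(sin Δλ cos φ₁, −cos φ₂ sin φ₁ + sin φ₂ cos φ₁ cos Δλ) = 297.38°
Δθ = θ₂ − θ₁ = +36.8°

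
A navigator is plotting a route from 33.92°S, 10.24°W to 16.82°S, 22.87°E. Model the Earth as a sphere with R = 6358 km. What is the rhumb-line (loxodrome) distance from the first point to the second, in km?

Rhumb course C = atan2(Δλ, Δψ) with Δψ = ln[tan(π/4+φ₂/2)/tan(π/4+φ₁/2)] = +0.3321, Δλ = +0.5779 → C = 60.11°
d = R·|Δφ| / |cos C| = 6358·0.29845 / 0.49827 = 3808 km

3808 km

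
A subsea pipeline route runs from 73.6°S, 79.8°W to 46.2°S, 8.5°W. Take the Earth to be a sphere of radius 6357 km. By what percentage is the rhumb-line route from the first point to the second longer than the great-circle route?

Great circle: σ = 0.7151 rad → d_gc = Rσ = 4545.7 km
Rhumb: Δφ = +0.4782, Δλ = +1.2444, Δψ = +1.0259, q = Δφ/Δψ = 0.4661 → d_rh = R√(Δφ²+q²Δλ²) = 4779.1 km
Excess = (4779.1 − 4545.7) / 4545.7 = 233.4 / 4545.7 = 5.13% ≈ 5.1%

5.1%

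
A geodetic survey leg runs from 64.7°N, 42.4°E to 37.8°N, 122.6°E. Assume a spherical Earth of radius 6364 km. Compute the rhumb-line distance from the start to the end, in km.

Δψ = ln[tan(π/4+φ₂/2)/tan(π/4+φ₁/2)] = -0.7806;  Δφ = -0.4695 rad,  Δλ = +1.3998 rad
q = Δφ/Δψ = 0.6015
d = R·√(Δφ² + q²Δλ²) = 6364·0.96398 = 6135 km

6135 km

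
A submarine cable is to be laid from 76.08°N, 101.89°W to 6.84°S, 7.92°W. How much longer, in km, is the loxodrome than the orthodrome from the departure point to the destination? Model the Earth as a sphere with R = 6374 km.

Great circle: cos σ = sin φ₁ sin φ₂ + cos φ₁ cos φ₂ cos Δλ,  σ = 1.7033 rad → d_gc = 10857.0 km
Rhumb line: Δψ = -2.2228, q = Δφ/Δψ = 0.6511, d_rh = R√(Δφ²+q²Δλ²) = 11463.9 km
Excess = 11463.9 − 10857.0 = 606.9 ≈ 607 km

607 km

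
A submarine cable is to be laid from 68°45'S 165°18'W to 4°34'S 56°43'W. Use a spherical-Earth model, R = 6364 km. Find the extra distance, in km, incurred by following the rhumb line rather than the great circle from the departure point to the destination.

820 km

Great circle: cos σ = sin φ₁ sin φ₂ + cos φ₁ cos φ₂ cos Δλ,  σ = 1.6117 rad → d_gc = 10257.10 km
Rhumb line: Δψ = +1.5937, q = Δφ/Δψ = 0.7029, d_rh = R√(Δφ²+q²Δλ²) = 11076.64 km
Excess = 11076.64 − 10257.10 = 819.54 ≈ 820 km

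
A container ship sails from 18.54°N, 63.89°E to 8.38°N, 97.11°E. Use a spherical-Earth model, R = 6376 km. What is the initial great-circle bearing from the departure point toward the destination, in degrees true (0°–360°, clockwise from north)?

N = sin Δλ·cos φ₂ = +0.5420;  D = cos φ₁ sin φ₂ − sin φ₁ cos φ₂ cos Δλ = -0.1250
initial course = atan2(N, D) = 102.99°

103.0°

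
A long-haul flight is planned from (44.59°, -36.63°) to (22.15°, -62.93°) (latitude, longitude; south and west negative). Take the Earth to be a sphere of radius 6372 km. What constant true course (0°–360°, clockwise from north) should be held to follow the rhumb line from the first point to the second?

224.0°

Meridional parts: M(φ₁)=+0.8713, M(φ₂)=+0.3966 → ΔM = -0.4747;  Δλ = -0.4590 rad
tan C = Δλ / ΔM = +0.9670 → C = 224.04°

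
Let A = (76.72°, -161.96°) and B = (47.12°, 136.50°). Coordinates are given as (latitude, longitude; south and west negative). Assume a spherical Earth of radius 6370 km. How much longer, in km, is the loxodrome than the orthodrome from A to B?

Great circle: cos σ = sin φ₁ sin φ₂ + cos φ₁ cos φ₂ cos Δλ,  σ = 0.6638 rad → d_gc = 4228.2 km
Rhumb line: Δψ = -1.2159, q = Δφ/Δψ = 0.4249, d_rh = R√(Δφ²+q²Δλ²) = 4390.9 km
Excess = 4390.9 − 4228.2 = 162.7 ≈ 163 km

163 km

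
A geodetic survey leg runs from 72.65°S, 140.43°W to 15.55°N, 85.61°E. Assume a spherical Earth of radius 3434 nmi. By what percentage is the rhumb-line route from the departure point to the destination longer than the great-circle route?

11.2%

Great circle: σ = 2.0435 rad → d_gc = Rσ = 7017.4 nmi
Rhumb: Δφ = +1.5394, Δλ = -2.3380, Δψ = +2.1549, q = Δφ/Δψ = 0.7144 → d_rh = R√(Δφ²+q²Δλ²) = 7800.0 nmi
Excess = (7800.0 − 7017.4) / 7017.4 = 782.6 / 7017.4 = 11.152% ≈ 11.2%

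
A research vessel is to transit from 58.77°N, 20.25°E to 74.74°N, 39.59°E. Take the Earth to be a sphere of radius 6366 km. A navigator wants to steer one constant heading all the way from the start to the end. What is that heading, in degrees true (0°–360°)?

Δψ = ln[tan(π/4+φ₂/2)/tan(π/4+φ₁/2)] = +0.7354
Δλ = +0.3375 rad (taken the short way round)
course = atan2(Δλ, Δψ) = 24.65°

24.7°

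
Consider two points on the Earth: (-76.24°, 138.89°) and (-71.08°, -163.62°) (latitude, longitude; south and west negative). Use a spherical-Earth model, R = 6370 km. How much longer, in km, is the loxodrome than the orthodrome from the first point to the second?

Great circle: cos σ = sin φ₁ sin φ₂ + cos φ₁ cos φ₂ cos Δλ,  σ = 0.2828 rad → d_gc = 1801.5 km
Rhumb line: Δψ = +0.3228, q = Δφ/Δψ = 0.2790, d_rh = R√(Δφ²+q²Δλ²) = 1873.3 km
Excess = 1873.3 − 1801.5 = 71.8 ≈ 72 km

72 km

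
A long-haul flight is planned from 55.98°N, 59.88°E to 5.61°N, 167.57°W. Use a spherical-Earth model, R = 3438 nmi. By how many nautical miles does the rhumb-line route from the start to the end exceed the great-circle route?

679 nmi

Great circle: cos σ = sin φ₁ sin φ₂ + cos φ₁ cos φ₂ cos Δλ,  σ = 1.8708 rad → d_gc = 6431.7 nmi
Rhumb line: Δψ = -1.0864, q = Δφ/Δψ = 0.8092, d_rh = R√(Δφ²+q²Δλ²) = 7110.7 nmi
Excess = 7110.7 − 6431.7 = 679.0 ≈ 679 nmi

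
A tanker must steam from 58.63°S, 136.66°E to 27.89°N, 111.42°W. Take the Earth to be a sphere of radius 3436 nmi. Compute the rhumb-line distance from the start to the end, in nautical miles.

Δψ = ln[tan(π/4+φ₂/2)/tan(π/4+φ₁/2)] = +1.7773;  Δφ = +1.5101 rad,  Δλ = +1.9534 rad
q = Δφ/Δψ = 0.8496
d = R·√(Δφ² + q²Δλ²) = 3436·2.24381 = 7710 nmi

7710 nmi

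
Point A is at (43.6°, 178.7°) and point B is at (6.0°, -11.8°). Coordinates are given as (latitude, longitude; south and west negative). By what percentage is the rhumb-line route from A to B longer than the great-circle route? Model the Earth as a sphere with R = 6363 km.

19.3%

Great circle: σ = 2.2602 rad → d_gc = Rσ = 14381.5 km
Rhumb: Δφ = -0.6562, Δλ = +2.9583, Δψ = -0.7423, q = Δφ/Δψ = 0.8840 → d_rh = R√(Δφ²+q²Δλ²) = 17157.1 km
Excess = (17157.1 − 14381.5) / 14381.5 = 2775.6 / 14381.5 = 19.30% ≈ 19.3%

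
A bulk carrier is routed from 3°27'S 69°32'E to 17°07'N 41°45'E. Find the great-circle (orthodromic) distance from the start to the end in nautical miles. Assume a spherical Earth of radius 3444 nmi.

Haversine: a = sin²(Δφ/2)+cos φ₁ cos φ₂ sin²(Δλ/2) = 0.08686;  σ = 2·atan2(√a,√(1−a))
σ = 34.281° → d = Rσ = 3444·0.59831 = 2061 nmi

2061 nmi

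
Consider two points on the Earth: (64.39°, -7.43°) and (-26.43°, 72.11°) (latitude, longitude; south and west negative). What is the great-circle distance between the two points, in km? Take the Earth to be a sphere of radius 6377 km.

12169 km

cos σ = sin φ₁ sin φ₂ + cos φ₁ cos φ₂ cos Δλ
      = sin(64.39°)sin(-26.43°) + cos(64.39°)cos(-26.43°)cos(79.54°) = -0.3311
σ = 109.336° → d = Rσ = 6377·1.90827 = 12169 km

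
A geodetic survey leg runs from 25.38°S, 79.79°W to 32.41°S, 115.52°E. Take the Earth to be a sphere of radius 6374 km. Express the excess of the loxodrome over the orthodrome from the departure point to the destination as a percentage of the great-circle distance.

19.8%

Great circle: σ = 2.1013 rad → d_gc = Rσ = 13393.6 km
Rhumb: Δφ = -0.1227, Δλ = -2.8744, Δψ = -0.1403, q = Δφ/Δψ = 0.8746 → d_rh = R√(Δφ²+q²Δλ²) = 16043.3 km
Excess = (16043.3 − 13393.6) / 13393.6 = 2649.7 / 13393.6 = 19.78% ≈ 19.8%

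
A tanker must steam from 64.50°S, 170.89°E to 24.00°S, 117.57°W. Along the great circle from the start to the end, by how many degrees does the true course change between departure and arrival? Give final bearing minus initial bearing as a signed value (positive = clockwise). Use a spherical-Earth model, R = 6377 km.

-56.4°

Initial bearing θ₁ = atan2(sin Δλ cos φ₂, cos φ₁ sin φ₂ − sin φ₁ cos φ₂ cos Δλ) = 84.33°
Final bearing θ₂ = (initial bearing from the destination back to the start) + 180° = 27.97°
Δθ = θ₂ − θ₁ = -56.4°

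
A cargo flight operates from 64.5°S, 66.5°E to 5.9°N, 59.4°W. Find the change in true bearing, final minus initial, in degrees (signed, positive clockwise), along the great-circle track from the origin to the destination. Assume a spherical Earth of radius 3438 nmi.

+99.1°

Initial bearing θ₁ = atan2(sin Δλ cos φ₂, cos φ₁ sin φ₂ − sin φ₁ cos φ₂ cos Δλ) = 239.10°
Final bearing θ₂ = (initial bearing from the destination back to the start) + 180° = 338.20°
Δθ = θ₂ − θ₁ = +99.1°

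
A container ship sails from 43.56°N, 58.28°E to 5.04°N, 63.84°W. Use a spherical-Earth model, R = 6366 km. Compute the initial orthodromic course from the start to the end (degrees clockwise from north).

296.9°

N = sin Δλ·cos φ₂ = -0.8437;  D = cos φ₁ sin φ₂ − sin φ₁ cos φ₂ cos Δλ = +0.4286
initial course = atan2(N, D) = 296.93°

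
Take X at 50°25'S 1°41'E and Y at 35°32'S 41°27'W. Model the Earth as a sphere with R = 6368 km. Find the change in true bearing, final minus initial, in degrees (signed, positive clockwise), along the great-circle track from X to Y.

+30.4°

Initial bearing θ₁ = atan2(sin Δλ cos φ₂, cos φ₁ sin φ₂ − sin φ₁ cos φ₂ cos Δλ) = 278.92°
Final bearing θ₂ = (initial bearing from the destination back to the start) + 180° = 309.33°
Δθ = θ₂ − θ₁ = +30.4°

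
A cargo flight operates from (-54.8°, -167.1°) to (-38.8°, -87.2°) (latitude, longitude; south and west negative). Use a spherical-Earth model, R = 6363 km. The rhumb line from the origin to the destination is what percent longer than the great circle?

Great circle: σ = 0.9387 rad → d_gc = Rσ = 5973.2 km
Rhumb: Δφ = +0.2793, Δλ = +1.3945, Δψ = +0.4124, q = Δφ/Δψ = 0.6772 → d_rh = R√(Δφ²+q²Δλ²) = 6266.3 km
Excess = (6266.3 − 5973.2) / 5973.2 = 293.1 / 5973.2 = 4.91% ≈ 4.9%

4.9%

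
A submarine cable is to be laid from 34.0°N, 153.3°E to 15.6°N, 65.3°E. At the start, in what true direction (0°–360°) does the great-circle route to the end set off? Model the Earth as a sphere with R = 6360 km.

θ = atan2( sin Δλ·cos φ₂ ,  cos φ₁ sin φ₂ − sin φ₁ cos φ₂ cos Δλ )
  = atan2(-0.9626, +0.2041) = 281.97°

282.0°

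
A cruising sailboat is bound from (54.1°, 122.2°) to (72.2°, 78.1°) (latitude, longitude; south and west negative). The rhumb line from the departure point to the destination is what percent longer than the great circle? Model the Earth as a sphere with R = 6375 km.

Great circle: σ = 0.4511 rad → d_gc = Rσ = 2875.4 km
Rhumb: Δφ = +0.3159, Δλ = -0.7697, Δψ = +0.7269, q = Δφ/Δψ = 0.4346 → d_rh = R√(Δφ²+q²Δλ²) = 2933.0 km
Excess = (2933.0 − 2875.4) / 2875.4 = 57.6 / 2875.4 = 2.00% ≈ 2.0%

2.0%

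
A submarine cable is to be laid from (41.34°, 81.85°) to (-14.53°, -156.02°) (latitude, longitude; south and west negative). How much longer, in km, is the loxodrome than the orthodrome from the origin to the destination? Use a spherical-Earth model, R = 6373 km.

323 km

Great circle: cos σ = sin φ₁ sin φ₂ + cos φ₁ cos φ₂ cos Δλ,  σ = 2.1559 rad → d_gc = 13739.3 km
Rhumb line: Δψ = -1.0501, q = Δφ/Δψ = 0.9286, d_rh = R√(Δφ²+q²Δλ²) = 14062.1 km
Excess = 14062.1 − 13739.3 = 322.8 ≈ 323 km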